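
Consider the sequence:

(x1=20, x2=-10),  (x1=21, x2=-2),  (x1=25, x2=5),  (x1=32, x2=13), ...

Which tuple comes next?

For the x1, differences are 1, 4, 7, … (increasing by 3 each time): 20, 21, 25, 32 → 42.
X2 — alternating steps +8, +7, +8, +7, …: -10, -2, 5, 13 → 20.
Combining the parts gives (x1=42, x2=20).

(x1=42, x2=20)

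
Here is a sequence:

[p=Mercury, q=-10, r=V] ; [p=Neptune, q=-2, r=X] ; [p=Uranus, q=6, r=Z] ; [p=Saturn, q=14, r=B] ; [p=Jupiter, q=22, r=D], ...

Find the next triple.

[p=Mars, q=30, r=F]

P: runs backward through the planets Mercury→Neptune, so Mercury, Neptune, Uranus, Saturn, Jupiter → Mars.
Q: +8 each step, so -10, -2, 6, 14, 22 → 30.
R: V, X, Z, B, D → F (letters move forward 2 places in the alphabet, wrapping Z→A).
Combining the parts gives [p=Mars, q=30, r=F].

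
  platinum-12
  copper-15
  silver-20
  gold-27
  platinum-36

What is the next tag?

For the metal, repeats platinum → copper → silver → gold: platinum, copper, silver, gold, platinum → copper.
Second component: differences are 3, 5, 7, … (increasing by 2 each time); 12, 15, 20, 27, 36 → 47.
Combining the parts gives copper-47.

copper-47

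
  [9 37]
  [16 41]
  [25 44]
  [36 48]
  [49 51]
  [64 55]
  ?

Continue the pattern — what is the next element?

First part: perfect squares: 3², 4², 5², …; 9, 16, 25, 36, 49, 64 → 81.
Second part: 37, 41, 44, 48, 51, 55 → 58 (alternating steps +4, +3, +4, +3, …).
So the next element is [81 58].

[81 58]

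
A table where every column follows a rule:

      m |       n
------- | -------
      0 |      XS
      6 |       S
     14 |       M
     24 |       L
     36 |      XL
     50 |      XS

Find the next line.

66  S

Column m: 0, 6, 14, 24, 36, 50 → 66 (differences are 6, 8, 10, … (increasing by 2 each time)).
Column n: XS, S, M, L, XL, XS → S (repeats XS → S → M → L → XL).
Combining the parts gives 66  S.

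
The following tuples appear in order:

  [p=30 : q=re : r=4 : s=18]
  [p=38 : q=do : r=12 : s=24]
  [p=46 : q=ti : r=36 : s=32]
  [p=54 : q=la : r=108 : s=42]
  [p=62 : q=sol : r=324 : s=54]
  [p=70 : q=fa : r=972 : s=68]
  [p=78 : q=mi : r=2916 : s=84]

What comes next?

P: +8 each step; 30, 38, 46, 54, 62, 70, 78 → 86.
Q: runs backward through the solfège scale do→ti; re, do, ti, la, sol, fa, mi → re.
R: ×3 each step; 4, 12, 36, 108, 324, 972, 2916 → 8748.
S — differences are 6, 8, 10, … (increasing by 2 each time): 18, 24, 32, 42, 54, 68, 84 → 102.
Combining the parts gives [p=86 : q=re : r=8748 : s=102].

[p=86 : q=re : r=8748 : s=102]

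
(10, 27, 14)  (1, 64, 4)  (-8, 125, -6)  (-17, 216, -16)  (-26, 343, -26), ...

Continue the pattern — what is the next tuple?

For the first entry, −9 each step: 10, 1, -8, -17, -26 → -35.
For the second entry, perfect cubes: 3³, 4³, 5³, …: 27, 64, 125, 216, 343 → 512.
Third entry: −10 each step, so 14, 4, -6, -16, -26 → -36.
Combining the parts gives (-35, 512, -36).

(-35, 512, -36)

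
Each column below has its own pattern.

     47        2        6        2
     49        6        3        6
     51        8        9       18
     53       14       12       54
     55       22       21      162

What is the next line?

57  36  33  486

First component — +2 each step: 47, 49, 51, 53, 55 → 57.
Second component: each term is the sum of the two before it, so 2, 6, 8, 14, 22 → 36.
Third component goes 6, 3, 9, 12, 21 → 33 (each term is the sum of the two before it).
Fourth component: 2, 6, 18, 54, 162 → 486 (×3 each step).
Combining the parts gives 57  36  33  486.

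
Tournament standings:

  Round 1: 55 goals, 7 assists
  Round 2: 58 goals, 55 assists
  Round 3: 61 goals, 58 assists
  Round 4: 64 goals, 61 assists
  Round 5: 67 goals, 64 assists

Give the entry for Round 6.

Goals: +3 each step; 55, 58, 61, 64, 67 → 70.
Assists goes 7, 55, 58, 61, 64 → 67 (always the previous value of the goals).
Putting it together: 70 goals, 67 assists.

70 goals, 67 assists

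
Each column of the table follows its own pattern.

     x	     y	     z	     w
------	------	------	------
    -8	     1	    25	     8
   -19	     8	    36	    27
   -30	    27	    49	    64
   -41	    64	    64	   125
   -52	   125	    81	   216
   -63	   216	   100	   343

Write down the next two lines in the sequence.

-74  343  121  512; -85  512  144  729

Column x: −11 each step, so -8, -19, -30, -41, -52, -63 → -74 → -85.
Column y goes 1, 8, 27, 64, 125, 216 → 343 → 512 (perfect cubes: 1³, 2³, 3³, …).
For the column z, perfect squares: 5², 6², 7², …: 25, 36, 49, 64, 81, 100 → 121 → 144.
Column w: perfect cubes: 2³, 3³, 4³, …; 8, 27, 64, 125, 216, 343 → 512 → 729.
Putting the parts together: -74  343  121  512 and then -85  512  144  729.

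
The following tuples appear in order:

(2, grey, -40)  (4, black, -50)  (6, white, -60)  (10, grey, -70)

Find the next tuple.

For the first slot, each term is the sum of the two before it: 2, 4, 6, 10 → 16.
Shade goes grey, black, white, grey → black (repeats grey → black → white).
Third slot — −10 each step: -40, -50, -60, -70 → -80.
Combining the parts gives (16, black, -80).

(16, black, -80)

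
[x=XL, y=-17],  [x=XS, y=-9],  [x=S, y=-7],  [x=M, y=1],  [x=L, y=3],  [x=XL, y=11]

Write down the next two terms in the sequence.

[x=XS, y=13], [x=S, y=21]

X: repeats XL → XS → S → M → L; XL, XS, S, M, L, XL → XS → S.
Y goes -17, -9, -7, 1, 3, 11 → 13 → 21 (alternating steps +8, +2, +8, +2, …).
So the next two terms are [x=XS, y=13] and [x=S, y=21].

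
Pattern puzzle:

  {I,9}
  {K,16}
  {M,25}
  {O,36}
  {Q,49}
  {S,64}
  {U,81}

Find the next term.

{W,100}

For the letter, letters move forward 2 places in the alphabet: I, K, M, O, Q, S, U → W.
Second value: perfect squares: 3², 4², 5², …, so 9, 16, 25, 36, 49, 64, 81 → 100.
Putting it together: {W,100}.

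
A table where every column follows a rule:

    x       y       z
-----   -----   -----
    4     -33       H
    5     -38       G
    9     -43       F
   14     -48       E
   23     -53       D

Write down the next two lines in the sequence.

Column x: 4, 5, 9, 14, 23 → 37 → 60 (each term is the sum of the two before it).
Column y: -33, -38, -43, -48, -53 → -58 → -63 (−5 each step).
Column z goes H, G, F, E, D → C → B (letters move back 1 place in the alphabet).
So the next two lines are 37  -58  C and 60  -63  B.

37  -58  C; 60  -63  B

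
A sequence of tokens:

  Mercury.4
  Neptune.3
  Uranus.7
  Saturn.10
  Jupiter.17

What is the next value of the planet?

Planet: runs backward through the planets Mercury→Neptune, so Mercury, Neptune, Uranus, Saturn, Jupiter → Mars.

Mars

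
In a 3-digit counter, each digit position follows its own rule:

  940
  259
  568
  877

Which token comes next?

186

First digit — +3 each step, mod 10: 9, 2, 5, 8 → 1.
For the second digit, +1 each step, mod 10: 4, 5, 6, 7 → 8.
Third digit: −1 each step, mod 10, so 0, 9, 8, 7 → 6.
Putting it together: 186.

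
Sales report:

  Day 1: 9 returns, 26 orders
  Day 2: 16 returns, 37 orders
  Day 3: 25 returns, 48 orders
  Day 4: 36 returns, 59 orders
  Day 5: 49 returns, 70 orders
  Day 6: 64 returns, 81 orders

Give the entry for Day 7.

Returns: 9, 16, 25, 36, 49, 64 → 81 (perfect squares: 3², 4², 5², …).
Orders — +11 each step: 26, 37, 48, 59, 70, 81 → 92.
Putting it together: 81 returns, 92 orders.

81 returns, 92 orders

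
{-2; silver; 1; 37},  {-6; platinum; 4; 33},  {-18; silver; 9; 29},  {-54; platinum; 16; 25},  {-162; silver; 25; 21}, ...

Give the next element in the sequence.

{-486; platinum; 36; 17}

For the first coordinate, ×3 each step: -2, -6, -18, -54, -162 → -486.
For the metal, alternates silver ↔ platinum: silver, platinum, silver, platinum, silver → platinum.
Third coordinate: perfect squares: 1², 2², 3², …; 1, 4, 9, 16, 25 → 36.
Fourth coordinate: −4 each step; 37, 33, 29, 25, 21 → 17.
Combining the parts gives {-486; platinum; 36; 17}.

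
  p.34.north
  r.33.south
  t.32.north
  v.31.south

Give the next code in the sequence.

x.30.north

Letter: p, r, t, v → x (letters move forward 2 places in the alphabet).
Second component: −1 each step; 34, 33, 32, 31 → 30.
Direction: north, south, north, south → north (alternates north ↔ south).
Combining the parts gives x.30.north.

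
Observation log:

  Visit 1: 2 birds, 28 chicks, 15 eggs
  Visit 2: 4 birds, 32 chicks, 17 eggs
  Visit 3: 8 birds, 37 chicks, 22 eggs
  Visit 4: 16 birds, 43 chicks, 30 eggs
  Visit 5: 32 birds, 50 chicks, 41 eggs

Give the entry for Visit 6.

For the birds, ×2 each step: 2, 4, 8, 16, 32 → 64.
Chicks goes 28, 32, 37, 43, 50 → 58 (differences are 4, 5, 6, … (increasing by 1 each time)).
Eggs goes 15, 17, 22, 30, 41 → 55 (differences are 2, 5, 8, … (increasing by 3 each time)).
So the next line is 64 birds, 58 chicks, 55 eggs.

64 birds, 58 chicks, 55 eggs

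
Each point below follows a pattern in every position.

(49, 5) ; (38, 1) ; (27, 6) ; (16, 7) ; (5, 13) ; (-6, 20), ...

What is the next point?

(-17, 33)

First part goes 49, 38, 27, 16, 5, -6 → -17 (−11 each step).
Second part goes 5, 1, 6, 7, 13, 20 → 33 (each term is the sum of the two before it).
So the next point is (-17, 33).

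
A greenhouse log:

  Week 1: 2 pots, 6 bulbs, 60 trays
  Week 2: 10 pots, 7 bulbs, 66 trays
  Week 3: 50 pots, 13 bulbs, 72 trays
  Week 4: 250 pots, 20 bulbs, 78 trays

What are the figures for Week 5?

Pots: 2, 10, 50, 250 → 1250 (×5 each step).
For the bulbs, each term is the sum of the two before it: 6, 7, 13, 20 → 33.
Trays goes 60, 66, 72, 78 → 84 (+6 each step).
So the next line is 1250 pots, 33 bulbs, 84 trays.

1250 pots, 33 bulbs, 84 trays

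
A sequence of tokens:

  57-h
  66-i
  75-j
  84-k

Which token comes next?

93-l

First component — +9 each step: 57, 66, 75, 84 → 93.
Letter: letters move forward 1 place in the alphabet, so h, i, j, k → l.
Putting it together: 93-l.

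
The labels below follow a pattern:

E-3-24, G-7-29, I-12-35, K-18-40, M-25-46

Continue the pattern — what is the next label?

Letter: letters move forward 2 places in the alphabet, so E, G, I, K, M → O.
Second component: differences are 4, 5, 6, … (increasing by 1 each time); 3, 7, 12, 18, 25 → 33.
Third component: 24, 29, 35, 40, 46 → 51 (alternating steps +5, +6, +5, +6, …).
So the next label is O-33-51.

O-33-51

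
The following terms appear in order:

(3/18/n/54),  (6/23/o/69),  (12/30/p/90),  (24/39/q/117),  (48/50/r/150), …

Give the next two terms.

(96/63/s/189), (192/78/t/234)

First value: 3, 6, 12, 24, 48 → 96 → 192 (×2 each step).
Second value — differences are 5, 7, 9, … (increasing by 2 each time): 18, 23, 30, 39, 50 → 63 → 78.
Letter goes n, o, p, q, r → s → t (letters move forward 1 place in the alphabet).
Fourth value — always 3 × the second value: 54, 69, 90, 117, 150 → 189 → 234.
So the next two terms are (96/63/s/189) and (192/78/t/234).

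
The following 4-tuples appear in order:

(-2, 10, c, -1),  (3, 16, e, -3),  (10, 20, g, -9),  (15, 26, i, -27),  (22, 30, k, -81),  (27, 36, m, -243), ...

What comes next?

(34, 40, o, -729)

First entry: alternating steps +5, +7, +5, +7, …; -2, 3, 10, 15, 22, 27 → 34.
Second entry goes 10, 16, 20, 26, 30, 36 → 40 (alternating steps +6, +4, +6, +4, …).
Letter: letters move forward 2 places in the alphabet, so c, e, g, i, k, m → o.
Fourth entry — ×3 each step: -1, -3, -9, -27, -81, -243 → -729.
Putting it together: (34, 40, o, -729).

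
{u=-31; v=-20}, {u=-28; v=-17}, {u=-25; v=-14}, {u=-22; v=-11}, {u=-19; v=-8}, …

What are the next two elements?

U — +3 each step: -31, -28, -25, -22, -19 → -16 → -13.
V goes -20, -17, -14, -11, -8 → -5 → -2 (always 11 more than the u).
So the next two elements are {u=-16; v=-5} and {u=-13; v=-2}.

{u=-16; v=-5}, {u=-13; v=-2}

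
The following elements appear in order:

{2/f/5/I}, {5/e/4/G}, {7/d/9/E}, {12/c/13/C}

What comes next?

{19/b/22/A}

First slot: each term is the sum of the two before it; 2, 5, 7, 12 → 19.
First letter: letters move back 1 place in the alphabet; f, e, d, c → b.
Third slot — each term is the sum of the two before it: 5, 4, 9, 13 → 22.
Second letter: letters move back 2 places in the alphabet, so I, G, E, C → A.
Putting it together: {19/b/22/A}.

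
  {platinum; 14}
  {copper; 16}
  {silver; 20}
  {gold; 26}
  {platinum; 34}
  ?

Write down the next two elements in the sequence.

For the metal, repeats platinum → copper → silver → gold: platinum, copper, silver, gold, platinum → copper → silver.
Second value: differences are 2, 4, 6, … (increasing by 2 each time); 14, 16, 20, 26, 34 → 44 → 56.
So the next two elements are {copper; 44} and {silver; 56}.

{copper; 44}, {silver; 56}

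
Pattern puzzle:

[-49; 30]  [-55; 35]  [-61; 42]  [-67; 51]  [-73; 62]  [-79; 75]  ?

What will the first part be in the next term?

-85

First part: -49, -55, -61, -67, -73, -79 → -85 (−6 each step).
Second part: 30, 35, 42, 51, 62, 75 → 90 (differences are 5, 7, 9, … (increasing by 2 each time)).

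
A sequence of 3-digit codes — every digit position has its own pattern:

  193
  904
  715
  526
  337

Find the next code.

148

First digit goes 1, 9, 7, 5, 3 → 1 (−2 each step, mod 10).
Second digit: +1 each step, mod 10, so 9, 0, 1, 2, 3 → 4.
For the third digit, +1 each step, mod 10: 3, 4, 5, 6, 7 → 8.
Putting it together: 148.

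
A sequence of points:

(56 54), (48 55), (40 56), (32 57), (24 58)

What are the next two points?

(16 59), (8 60)

First part: −8 each step, so 56, 48, 40, 32, 24 → 16 → 8.
Second part: +1 each step; 54, 55, 56, 57, 58 → 59 → 60.
So the next two points are (16 59) and (8 60).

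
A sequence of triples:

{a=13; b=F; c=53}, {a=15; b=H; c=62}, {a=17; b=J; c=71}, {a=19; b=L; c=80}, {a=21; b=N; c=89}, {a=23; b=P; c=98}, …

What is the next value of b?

R

For the b, letters move forward 2 places in the alphabet: F, H, J, L, N, P → R.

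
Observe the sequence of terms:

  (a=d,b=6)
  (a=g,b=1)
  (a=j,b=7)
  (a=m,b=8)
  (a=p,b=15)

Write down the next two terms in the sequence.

A: d, g, j, m, p → s → v (letters move forward 3 places in the alphabet).
For the b, each term is the sum of the two before it: 6, 1, 7, 8, 15 → 23 → 38.
Putting the parts together: (a=s,b=23) and then (a=v,b=38).

(a=s,b=23), (a=v,b=38)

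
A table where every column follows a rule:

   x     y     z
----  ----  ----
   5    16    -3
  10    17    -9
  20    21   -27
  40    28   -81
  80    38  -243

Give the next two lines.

160  51  -729; 320  67  -2187

For the column x, ×2 each step: 5, 10, 20, 40, 80 → 160 → 320.
Column y: differences are 1, 4, 7, … (increasing by 3 each time), so 16, 17, 21, 28, 38 → 51 → 67.
Column z — ×3 each step: -3, -9, -27, -81, -243 → -729 → -2187.
Putting the parts together: 160  51  -729 and then 320  67  -2187.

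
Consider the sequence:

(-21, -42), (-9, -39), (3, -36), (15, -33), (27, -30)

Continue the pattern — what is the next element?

First component: -21, -9, 3, 15, 27 → 39 (+12 each step).
Second component: +3 each step; -42, -39, -36, -33, -30 → -27.
Putting it together: (39, -27).

(39, -27)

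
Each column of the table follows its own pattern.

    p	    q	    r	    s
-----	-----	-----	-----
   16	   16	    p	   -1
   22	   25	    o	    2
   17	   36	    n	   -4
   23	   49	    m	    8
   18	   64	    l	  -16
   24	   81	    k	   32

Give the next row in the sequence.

Column p: alternating steps +6, −5, +6, −5, …, so 16, 22, 17, 23, 18, 24 → 19.
Column q — perfect squares: 4², 5², 6², …: 16, 25, 36, 49, 64, 81 → 100.
Column r: letters move back 1 place in the alphabet; p, o, n, m, l, k → j.
Column s — ×(-2) each step: -1, 2, -4, 8, -16, 32 → -64.
Combining the parts gives 19  100  j  -64.

19  100  j  -64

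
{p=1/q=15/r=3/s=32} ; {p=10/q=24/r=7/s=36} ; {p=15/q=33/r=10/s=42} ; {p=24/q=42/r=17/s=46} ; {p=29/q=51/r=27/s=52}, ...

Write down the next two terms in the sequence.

P: alternating steps +9, +5, +9, +5, …; 1, 10, 15, 24, 29 → 38 → 43.
For the q, +9 each step: 15, 24, 33, 42, 51 → 60 → 69.
R: 3, 7, 10, 17, 27 → 44 → 71 (each term is the sum of the two before it).
S: alternating steps +4, +6, +4, +6, …; 32, 36, 42, 46, 52 → 56 → 62.
Putting the parts together: {p=38/q=60/r=44/s=56} and then {p=43/q=69/r=71/s=62}.

{p=38/q=60/r=44/s=56}, {p=43/q=69/r=71/s=62}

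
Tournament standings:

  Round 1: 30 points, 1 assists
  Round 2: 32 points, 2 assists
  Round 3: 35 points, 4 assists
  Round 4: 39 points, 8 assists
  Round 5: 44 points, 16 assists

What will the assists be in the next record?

For the assists, ×2 each step: 1, 2, 4, 8, 16 → 32.

32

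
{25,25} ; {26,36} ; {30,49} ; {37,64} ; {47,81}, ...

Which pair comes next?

First component goes 25, 26, 30, 37, 47 → 60 (differences are 1, 4, 7, … (increasing by 3 each time)).
Second component — perfect squares: 5², 6², 7², …: 25, 36, 49, 64, 81 → 100.
So the next pair is {60,100}.

{60,100}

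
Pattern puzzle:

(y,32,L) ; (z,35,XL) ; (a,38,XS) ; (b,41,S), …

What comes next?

(c,44,M)

Letter — letters move forward 1 place in the alphabet, wrapping Z→A: y, z, a, b → c.
Second value: 32, 35, 38, 41 → 44 (+3 each step).
Size goes L, XL, XS, S → M (runs through clothing sizes XS→XL).
Combining the parts gives (c,44,M).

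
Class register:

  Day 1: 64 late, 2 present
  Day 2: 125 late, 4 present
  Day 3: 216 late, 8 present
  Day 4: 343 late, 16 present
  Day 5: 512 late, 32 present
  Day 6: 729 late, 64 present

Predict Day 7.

1000 late, 128 present

Late: perfect cubes: 4³, 5³, 6³, …; 64, 125, 216, 343, 512, 729 → 1000.
Present: ×2 each step, so 2, 4, 8, 16, 32, 64 → 128.
So the next record is 1000 late, 128 present.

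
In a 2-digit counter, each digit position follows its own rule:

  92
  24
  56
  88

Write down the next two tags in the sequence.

10, 42

First digit: +3 each step, mod 10; 9, 2, 5, 8 → 1 → 4.
Second digit goes 2, 4, 6, 8 → 0 → 2 (+2 each step, mod 10).
So the next two tags are 10 and 42.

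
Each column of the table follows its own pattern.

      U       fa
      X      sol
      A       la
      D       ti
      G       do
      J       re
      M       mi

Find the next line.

P  fa

Letter — letters move forward 3 places in the alphabet, wrapping Z→A: U, X, A, D, G, J, M → P.
Note — runs through the solfège scale do→ti: fa, sol, la, ti, do, re, mi → fa.
Putting it together: P  fa.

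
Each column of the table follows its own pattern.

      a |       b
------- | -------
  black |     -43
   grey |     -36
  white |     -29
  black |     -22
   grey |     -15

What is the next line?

white  -8

Column a goes black, grey, white, black, grey → white (repeats black → grey → white).
Column b: -43, -36, -29, -22, -15 → -8 (+7 each step).
So the next line is white  -8.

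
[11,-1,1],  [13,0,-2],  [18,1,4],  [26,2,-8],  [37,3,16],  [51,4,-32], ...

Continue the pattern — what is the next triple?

[68,5,64]

First slot goes 11, 13, 18, 26, 37, 51 → 68 (differences are 2, 5, 8, … (increasing by 3 each time)).
Second slot: -1, 0, 1, 2, 3, 4 → 5 (+1 each step).
Third slot goes 1, -2, 4, -8, 16, -32 → 64 (×(-2) each step).
Combining the parts gives [68,5,64].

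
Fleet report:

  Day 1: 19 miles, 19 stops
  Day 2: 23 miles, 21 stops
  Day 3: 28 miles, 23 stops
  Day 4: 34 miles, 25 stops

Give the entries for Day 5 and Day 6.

41 miles, 27 stops; 49 miles, 29 stops

For the miles, differences are 4, 5, 6, … (increasing by 1 each time): 19, 23, 28, 34 → 41 → 49.
Stops: 19, 21, 23, 25 → 27 → 29 (+2 each step).
So the next two records are 41 miles, 27 stops and 49 miles, 29 stops.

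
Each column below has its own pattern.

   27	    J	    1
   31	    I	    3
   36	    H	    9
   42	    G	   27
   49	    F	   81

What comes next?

First component — differences are 4, 5, 6, … (increasing by 1 each time): 27, 31, 36, 42, 49 → 57.
For the letter, letters move back 1 place in the alphabet: J, I, H, G, F → E.
For the third component, ×3 each step: 1, 3, 9, 27, 81 → 243.
Combining the parts gives 57  E  243.

57  E  243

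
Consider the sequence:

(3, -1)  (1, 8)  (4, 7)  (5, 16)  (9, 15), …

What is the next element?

(14, 24)

First slot: each term is the sum of the two before it; 3, 1, 4, 5, 9 → 14.
Second slot: -1, 8, 7, 16, 15 → 24 (alternating steps +9, −1, +9, −1, …).
Putting it together: (14, 24).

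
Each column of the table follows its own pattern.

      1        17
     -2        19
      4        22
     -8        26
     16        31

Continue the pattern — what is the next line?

-32  37

First component: 1, -2, 4, -8, 16 → -32 (×(-2) each step).
Second component: differences are 2, 3, 4, … (increasing by 1 each time); 17, 19, 22, 26, 31 → 37.
Combining the parts gives -32  37.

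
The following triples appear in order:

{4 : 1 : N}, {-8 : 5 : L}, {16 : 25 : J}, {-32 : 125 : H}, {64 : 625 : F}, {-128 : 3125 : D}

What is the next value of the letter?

B

Letter: letters move back 2 places in the alphabet; N, L, J, H, F, D → B.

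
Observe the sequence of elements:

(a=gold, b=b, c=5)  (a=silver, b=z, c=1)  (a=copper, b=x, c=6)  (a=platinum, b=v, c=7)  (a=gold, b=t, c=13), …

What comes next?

(a=silver, b=r, c=20)

A: gold, silver, copper, platinum, gold → silver (repeats gold → silver → copper → platinum).
B: b, z, x, v, t → r (letters move back 2 places in the alphabet, wrapping A→Z).
C: each term is the sum of the two before it, so 5, 1, 6, 7, 13 → 20.
Putting it together: (a=silver, b=r, c=20).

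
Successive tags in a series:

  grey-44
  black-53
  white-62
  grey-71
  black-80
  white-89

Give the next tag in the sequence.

grey-98

Shade: repeats grey → black → white, so grey, black, white, grey, black, white → grey.
Second component: +9 each step; 44, 53, 62, 71, 80, 89 → 98.
Putting it together: grey-98.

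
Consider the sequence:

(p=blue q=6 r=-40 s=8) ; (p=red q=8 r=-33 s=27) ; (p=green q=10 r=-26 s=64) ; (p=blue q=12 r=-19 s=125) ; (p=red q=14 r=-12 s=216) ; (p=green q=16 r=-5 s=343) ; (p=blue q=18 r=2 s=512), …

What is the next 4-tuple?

P — repeats blue → red → green: blue, red, green, blue, red, green, blue → red.
For the q, +2 each step: 6, 8, 10, 12, 14, 16, 18 → 20.
R: -40, -33, -26, -19, -12, -5, 2 → 9 (+7 each step).
S: perfect cubes: 2³, 3³, 4³, …, so 8, 27, 64, 125, 216, 343, 512 → 729.
Putting it together: (p=red q=20 r=9 s=729).

(p=red q=20 r=9 s=729)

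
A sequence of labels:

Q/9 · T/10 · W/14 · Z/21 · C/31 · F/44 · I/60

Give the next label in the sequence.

L/79

Letter goes Q, T, W, Z, C, F, I → L (letters move forward 3 places in the alphabet, wrapping Z→A).
Second component: differences are 1, 4, 7, … (increasing by 3 each time); 9, 10, 14, 21, 31, 44, 60 → 79.
Combining the parts gives L/79.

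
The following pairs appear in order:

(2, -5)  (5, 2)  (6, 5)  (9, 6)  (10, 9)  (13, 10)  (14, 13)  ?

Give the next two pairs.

(17, 14), (18, 17)

First slot: 2, 5, 6, 9, 10, 13, 14 → 17 → 18 (alternating steps +3, +1, +3, +1, …).
For the second slot, always the previous value of the first slot: -5, 2, 5, 6, 9, 10, 13 → 14 → 17.
Putting the parts together: (17, 14) and then (18, 17).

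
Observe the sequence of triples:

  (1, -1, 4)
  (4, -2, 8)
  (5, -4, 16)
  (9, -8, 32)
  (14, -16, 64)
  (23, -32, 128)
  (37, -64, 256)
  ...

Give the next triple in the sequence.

First slot: 1, 4, 5, 9, 14, 23, 37 → 60 (each term is the sum of the two before it).
For the second slot, ×2 each step: -1, -2, -4, -8, -16, -32, -64 → -128.
For the third slot, ×2 each step: 4, 8, 16, 32, 64, 128, 256 → 512.
So the next triple is (60, -128, 512).

(60, -128, 512)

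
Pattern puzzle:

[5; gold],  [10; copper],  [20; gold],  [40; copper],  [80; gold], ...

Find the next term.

First component: 5, 10, 20, 40, 80 → 160 (×2 each step).
Metal: gold, copper, gold, copper, gold → copper (alternates gold ↔ copper).
So the next term is [160; copper].

[160; copper]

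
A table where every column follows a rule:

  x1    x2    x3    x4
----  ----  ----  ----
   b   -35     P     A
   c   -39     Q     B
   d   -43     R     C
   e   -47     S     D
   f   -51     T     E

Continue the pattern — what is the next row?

g  -55  U  F

Column x1 — letters move forward 1 place in the alphabet: b, c, d, e, f → g.
Column x2: −4 each step; -35, -39, -43, -47, -51 → -55.
Column x3: letters move forward 1 place in the alphabet, so P, Q, R, S, T → U.
Column x4: letters move forward 1 place in the alphabet, so A, B, C, D, E → F.
So the next row is g  -55  U  F.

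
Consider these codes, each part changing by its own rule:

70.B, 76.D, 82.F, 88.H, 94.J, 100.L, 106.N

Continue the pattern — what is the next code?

First component — +6 each step: 70, 76, 82, 88, 94, 100, 106 → 112.
Letter: B, D, F, H, J, L, N → P (letters move forward 2 places in the alphabet).
Putting it together: 112.P.

112.P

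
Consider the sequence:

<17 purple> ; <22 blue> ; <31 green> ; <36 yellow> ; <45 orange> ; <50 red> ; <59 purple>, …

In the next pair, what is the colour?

blue

First entry: alternating steps +5, +9, +5, +9, …; 17, 22, 31, 36, 45, 50, 59 → 64.
For the colour, repeats purple → blue → green → yellow → orange → red: purple, blue, green, yellow, orange, red, purple → blue.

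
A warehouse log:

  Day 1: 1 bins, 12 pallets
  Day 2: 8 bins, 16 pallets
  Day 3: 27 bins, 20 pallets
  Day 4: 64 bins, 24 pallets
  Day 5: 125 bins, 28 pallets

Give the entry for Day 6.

216 bins, 32 pallets

Bins: 1, 8, 27, 64, 125 → 216 (perfect cubes: 1³, 2³, 3³, …).
Pallets — +4 each step: 12, 16, 20, 24, 28 → 32.
Combining the parts gives 216 bins, 32 pallets.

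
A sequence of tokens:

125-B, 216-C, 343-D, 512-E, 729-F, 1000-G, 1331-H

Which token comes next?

1728-I

First component goes 125, 216, 343, 512, 729, 1000, 1331 → 1728 (perfect cubes: 5³, 6³, 7³, …).
For the letter, letters move forward 1 place in the alphabet: B, C, D, E, F, G, H → I.
Putting it together: 1728-I.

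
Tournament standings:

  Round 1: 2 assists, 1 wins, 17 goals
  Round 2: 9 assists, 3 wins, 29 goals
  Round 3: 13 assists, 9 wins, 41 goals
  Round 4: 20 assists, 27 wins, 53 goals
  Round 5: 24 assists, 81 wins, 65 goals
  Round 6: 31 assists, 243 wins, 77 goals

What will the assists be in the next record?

35

Assists — alternating steps +7, +4, +7, +4, …: 2, 9, 13, 20, 24, 31 → 35.
Wins: 1, 3, 9, 27, 81, 243 → 729 (×3 each step).
Goals — +12 each step: 17, 29, 41, 53, 65, 77 → 89.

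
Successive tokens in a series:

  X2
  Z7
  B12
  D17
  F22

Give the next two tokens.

H27 then J32

Letter goes X, Z, B, D, F → H → J (letters move forward 2 places in the alphabet, wrapping Z→A).
For the second component, +5 each step: 2, 7, 12, 17, 22 → 27 → 32.
Putting the parts together: H27 and then J32.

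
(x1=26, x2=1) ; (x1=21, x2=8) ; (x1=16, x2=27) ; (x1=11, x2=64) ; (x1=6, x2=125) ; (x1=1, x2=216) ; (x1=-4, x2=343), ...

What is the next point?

For the x1, −5 each step: 26, 21, 16, 11, 6, 1, -4 → -9.
X2: perfect cubes: 1³, 2³, 3³, …, so 1, 8, 27, 64, 125, 216, 343 → 512.
Combining the parts gives (x1=-9, x2=512).

(x1=-9, x2=512)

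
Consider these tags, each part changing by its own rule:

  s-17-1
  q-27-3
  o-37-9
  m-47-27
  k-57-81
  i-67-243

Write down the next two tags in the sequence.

g-77-729, e-87-2187

Letter: s, q, o, m, k, i → g → e (letters move back 2 places in the alphabet).
For the second component, +10 each step: 17, 27, 37, 47, 57, 67 → 77 → 87.
Third component — ×3 each step: 1, 3, 9, 27, 81, 243 → 729 → 2187.
So the next two tags are g-77-729 and e-87-2187.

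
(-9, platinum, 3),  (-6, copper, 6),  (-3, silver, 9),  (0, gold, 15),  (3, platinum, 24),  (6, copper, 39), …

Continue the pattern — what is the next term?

First part: +3 each step, so -9, -6, -3, 0, 3, 6 → 9.
Metal goes platinum, copper, silver, gold, platinum, copper → silver (repeats platinum → copper → silver → gold).
Third part goes 3, 6, 9, 15, 24, 39 → 63 (each term is the sum of the two before it).
Putting it together: (9, silver, 63).

(9, silver, 63)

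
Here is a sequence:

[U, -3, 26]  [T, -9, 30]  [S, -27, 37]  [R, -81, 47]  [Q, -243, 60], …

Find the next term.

Letter goes U, T, S, R, Q → P (letters move back 1 place in the alphabet).
For the second value, ×3 each step: -3, -9, -27, -81, -243 → -729.
Third value goes 26, 30, 37, 47, 60 → 76 (differences are 4, 7, 10, … (increasing by 3 each time)).
Putting it together: [P, -729, 76].

[P, -729, 76]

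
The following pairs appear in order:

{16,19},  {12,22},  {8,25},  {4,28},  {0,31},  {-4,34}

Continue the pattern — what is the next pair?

First value: −4 each step; 16, 12, 8, 4, 0, -4 → -8.
Second value goes 19, 22, 25, 28, 31, 34 → 37 (+3 each step).
Putting it together: {-8,37}.

{-8,37}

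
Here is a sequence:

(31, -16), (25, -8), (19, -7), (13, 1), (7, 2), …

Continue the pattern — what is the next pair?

First slot — −6 each step: 31, 25, 19, 13, 7 → 1.
Second slot goes -16, -8, -7, 1, 2 → 10 (alternating steps +8, +1, +8, +1, …).
So the next pair is (1, 10).

(1, 10)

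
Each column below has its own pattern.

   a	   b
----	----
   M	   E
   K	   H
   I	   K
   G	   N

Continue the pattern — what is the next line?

E  Q

For the column a, letters move back 2 places in the alphabet: M, K, I, G → E.
Column b: E, H, K, N → Q (letters move forward 3 places in the alphabet).
Putting it together: E  Q.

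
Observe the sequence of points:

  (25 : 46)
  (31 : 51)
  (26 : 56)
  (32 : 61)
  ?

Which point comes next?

(27 : 66)

First coordinate: alternating steps +6, −5, +6, −5, …, so 25, 31, 26, 32 → 27.
Second coordinate: +5 each step; 46, 51, 56, 61 → 66.
Combining the parts gives (27 : 66).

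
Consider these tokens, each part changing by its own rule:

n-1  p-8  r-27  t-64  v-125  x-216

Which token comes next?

For the letter, letters move forward 2 places in the alphabet: n, p, r, t, v, x → z.
Second component: perfect cubes: 1³, 2³, 3³, …, so 1, 8, 27, 64, 125, 216 → 343.
Combining the parts gives z-343.

z-343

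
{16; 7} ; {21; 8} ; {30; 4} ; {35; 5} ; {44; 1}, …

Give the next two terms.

{49; 2}, {58; -2}

First slot: 16, 21, 30, 35, 44 → 49 → 58 (alternating steps +5, +9, +5, +9, …).
Second slot: alternating steps +1, −4, +1, −4, …, so 7, 8, 4, 5, 1 → 2 → -2.
So the next two terms are {49; 2} and {58; -2}.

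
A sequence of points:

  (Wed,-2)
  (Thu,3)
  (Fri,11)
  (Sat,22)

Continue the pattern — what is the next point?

(Sun,36)

Day: runs through the weekdays Mon→Sun; Wed, Thu, Fri, Sat → Sun.
For the second part, differences are 5, 8, 11, … (increasing by 3 each time): -2, 3, 11, 22 → 36.
Putting it together: (Sun,36).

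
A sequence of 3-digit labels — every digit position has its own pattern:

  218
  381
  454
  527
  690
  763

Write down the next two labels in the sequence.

First digit — +1 each step, mod 10: 2, 3, 4, 5, 6, 7 → 8 → 9.
Second digit goes 1, 8, 5, 2, 9, 6 → 3 → 0 (−3 each step, mod 10).
Third digit goes 8, 1, 4, 7, 0, 3 → 6 → 9 (+3 each step, mod 10).
So the next two labels are 836 and 909.

836, 909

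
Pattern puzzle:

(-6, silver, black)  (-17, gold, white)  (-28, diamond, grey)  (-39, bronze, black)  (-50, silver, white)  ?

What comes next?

(-61, gold, grey)

First slot goes -6, -17, -28, -39, -50 → -61 (−11 each step).
Rank: repeats silver → gold → diamond → bronze; silver, gold, diamond, bronze, silver → gold.
Shade: repeats black → white → grey; black, white, grey, black, white → grey.
Combining the parts gives (-61, gold, grey).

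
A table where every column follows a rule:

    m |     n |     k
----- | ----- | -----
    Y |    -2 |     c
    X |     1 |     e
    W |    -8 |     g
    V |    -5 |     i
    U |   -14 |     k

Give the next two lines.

T  -11  m; S  -20  o

Column m: letters move back 1 place in the alphabet; Y, X, W, V, U → T → S.
Column n: -2, 1, -8, -5, -14 → -11 → -20 (alternating steps +3, −9, +3, −9, …).
Column k: letters move forward 2 places in the alphabet; c, e, g, i, k → m → o.
Putting the parts together: T  -11  m and then S  -20  o.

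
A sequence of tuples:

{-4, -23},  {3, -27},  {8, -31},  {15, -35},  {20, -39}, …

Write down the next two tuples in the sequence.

First slot: alternating steps +7, +5, +7, +5, …, so -4, 3, 8, 15, 20 → 27 → 32.
For the second slot, −4 each step: -23, -27, -31, -35, -39 → -43 → -47.
So the next two tuples are {27, -43} and {32, -47}.

{27, -43}, {32, -47}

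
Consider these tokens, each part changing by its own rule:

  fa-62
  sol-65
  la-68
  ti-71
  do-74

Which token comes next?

re-77

Note goes fa, sol, la, ti, do → re (runs through the solfège scale do→ti).
Second component: +3 each step, so 62, 65, 68, 71, 74 → 77.
Combining the parts gives re-77.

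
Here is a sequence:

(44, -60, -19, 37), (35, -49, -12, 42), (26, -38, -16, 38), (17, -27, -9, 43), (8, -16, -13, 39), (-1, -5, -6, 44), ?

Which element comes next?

For the first component, −9 each step: 44, 35, 26, 17, 8, -1 → -10.
Second component — +11 each step: -60, -49, -38, -27, -16, -5 → 6.
Third component: -19, -12, -16, -9, -13, -6 → -10 (alternating steps +7, −4, +7, −4, …).
For the fourth component, alternating steps +5, −4, +5, −4, …: 37, 42, 38, 43, 39, 44 → 40.
Combining the parts gives (-10, 6, -10, 40).

(-10, 6, -10, 40)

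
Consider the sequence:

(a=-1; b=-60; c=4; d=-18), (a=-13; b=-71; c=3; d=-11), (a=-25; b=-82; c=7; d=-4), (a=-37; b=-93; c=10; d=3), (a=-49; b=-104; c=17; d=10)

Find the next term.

(a=-61; b=-115; c=27; d=17)

A — −12 each step: -1, -13, -25, -37, -49 → -61.
B: −11 each step, so -60, -71, -82, -93, -104 → -115.
C: each term is the sum of the two before it; 4, 3, 7, 10, 17 → 27.
D: +7 each step, so -18, -11, -4, 3, 10 → 17.
Combining the parts gives (a=-61; b=-115; c=27; d=17).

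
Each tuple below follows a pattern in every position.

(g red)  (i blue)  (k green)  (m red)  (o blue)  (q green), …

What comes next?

Letter — letters move forward 2 places in the alphabet: g, i, k, m, o, q → s.
Colour: repeats red → blue → green; red, blue, green, red, blue, green → red.
So the next tuple is (s red).

(s red)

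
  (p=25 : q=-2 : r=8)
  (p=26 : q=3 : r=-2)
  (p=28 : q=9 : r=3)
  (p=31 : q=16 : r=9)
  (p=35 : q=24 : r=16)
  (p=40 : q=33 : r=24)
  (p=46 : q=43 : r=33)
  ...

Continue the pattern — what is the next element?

(p=53 : q=54 : r=43)

P goes 25, 26, 28, 31, 35, 40, 46 → 53 (differences are 1, 2, 3, … (increasing by 1 each time)).
Q: differences are 5, 6, 7, … (increasing by 1 each time), so -2, 3, 9, 16, 24, 33, 43 → 54.
R — always the previous value of the q: 8, -2, 3, 9, 16, 24, 33 → 43.
Putting it together: (p=53 : q=54 : r=43).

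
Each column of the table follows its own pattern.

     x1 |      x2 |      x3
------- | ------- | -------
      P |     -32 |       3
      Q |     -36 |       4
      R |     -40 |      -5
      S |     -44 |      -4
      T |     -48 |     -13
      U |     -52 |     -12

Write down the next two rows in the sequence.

V  -56  -21; W  -60  -20

Column x1: letters move forward 1 place in the alphabet, so P, Q, R, S, T, U → V → W.
For the column x2, −4 each step: -32, -36, -40, -44, -48, -52 → -56 → -60.
Column x3 — alternating steps +1, −9, +1, −9, …: 3, 4, -5, -4, -13, -12 → -21 → -20.
Putting the parts together: V  -56  -21 and then W  -60  -20.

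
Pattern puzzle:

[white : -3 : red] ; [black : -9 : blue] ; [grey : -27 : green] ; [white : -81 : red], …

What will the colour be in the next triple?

Colour: repeats red → blue → green; red, blue, green, red → blue.

blue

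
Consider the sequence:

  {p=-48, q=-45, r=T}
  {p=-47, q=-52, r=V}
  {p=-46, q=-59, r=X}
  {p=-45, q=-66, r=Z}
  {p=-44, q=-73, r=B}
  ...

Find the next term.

P — +1 each step: -48, -47, -46, -45, -44 → -43.
Q goes -45, -52, -59, -66, -73 → -80 (−7 each step).
R: letters move forward 2 places in the alphabet, wrapping Z→A; T, V, X, Z, B → D.
So the next term is {p=-43, q=-80, r=D}.

{p=-43, q=-80, r=D}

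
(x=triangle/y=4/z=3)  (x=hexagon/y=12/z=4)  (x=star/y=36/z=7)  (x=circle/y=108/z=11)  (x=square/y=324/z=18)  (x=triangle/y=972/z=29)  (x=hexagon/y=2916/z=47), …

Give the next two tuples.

(x=star/y=8748/z=76), (x=circle/y=26244/z=123)

X goes triangle, hexagon, star, circle, square, triangle, hexagon → star → circle (repeats triangle → hexagon → star → circle → square).
Y goes 4, 12, 36, 108, 324, 972, 2916 → 8748 → 26244 (×3 each step).
For the z, each term is the sum of the two before it: 3, 4, 7, 11, 18, 29, 47 → 76 → 123.
Putting the parts together: (x=star/y=8748/z=76) and then (x=circle/y=26244/z=123).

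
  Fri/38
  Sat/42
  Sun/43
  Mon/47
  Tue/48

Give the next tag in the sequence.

Wed/52

For the day, runs through the weekdays Mon→Sun: Fri, Sat, Sun, Mon, Tue → Wed.
Second component: 38, 42, 43, 47, 48 → 52 (alternating steps +4, +1, +4, +1, …).
So the next tag is Wed/52.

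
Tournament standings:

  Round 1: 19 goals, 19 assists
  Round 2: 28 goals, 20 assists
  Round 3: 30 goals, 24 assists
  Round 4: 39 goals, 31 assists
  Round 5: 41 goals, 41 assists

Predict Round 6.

50 goals, 54 assists

Goals: alternating steps +9, +2, +9, +2, …; 19, 28, 30, 39, 41 → 50.
Assists: differences are 1, 4, 7, … (increasing by 3 each time), so 19, 20, 24, 31, 41 → 54.
Combining the parts gives 50 goals, 54 assists.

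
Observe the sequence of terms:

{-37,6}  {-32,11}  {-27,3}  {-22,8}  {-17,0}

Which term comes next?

{-12,5}

First entry — +5 each step: -37, -32, -27, -22, -17 → -12.
Second entry: 6, 11, 3, 8, 0 → 5 (alternating steps +5, −8, +5, −8, …).
Combining the parts gives {-12,5}.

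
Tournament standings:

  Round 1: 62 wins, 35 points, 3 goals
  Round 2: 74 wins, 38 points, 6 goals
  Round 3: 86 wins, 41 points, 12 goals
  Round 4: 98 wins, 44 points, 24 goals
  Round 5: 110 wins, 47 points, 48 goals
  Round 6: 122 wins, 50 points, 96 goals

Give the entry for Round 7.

Wins: +12 each step; 62, 74, 86, 98, 110, 122 → 134.
Points: +3 each step; 35, 38, 41, 44, 47, 50 → 53.
Goals: ×2 each step, so 3, 6, 12, 24, 48, 96 → 192.
So the next record is 134 wins, 53 points, 192 goals.

134 wins, 53 points, 192 goals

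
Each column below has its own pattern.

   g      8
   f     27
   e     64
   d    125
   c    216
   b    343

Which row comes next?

Letter — letters move back 1 place in the alphabet: g, f, e, d, c, b → a.
Second component: 8, 27, 64, 125, 216, 343 → 512 (perfect cubes: 2³, 3³, 4³, …).
Combining the parts gives a  512.

a  512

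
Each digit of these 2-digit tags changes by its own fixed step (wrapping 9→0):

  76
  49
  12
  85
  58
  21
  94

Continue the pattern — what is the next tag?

For the first digit, −3 each step, mod 10: 7, 4, 1, 8, 5, 2, 9 → 6.
Second digit: +3 each step, mod 10, so 6, 9, 2, 5, 8, 1, 4 → 7.
Putting it together: 67.

67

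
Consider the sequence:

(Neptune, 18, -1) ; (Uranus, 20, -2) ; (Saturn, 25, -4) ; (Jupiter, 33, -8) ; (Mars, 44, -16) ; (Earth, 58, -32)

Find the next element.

(Venus, 75, -64)

Planet: runs backward through the planets Mercury→Neptune; Neptune, Uranus, Saturn, Jupiter, Mars, Earth → Venus.
Second value: differences are 2, 5, 8, … (increasing by 3 each time); 18, 20, 25, 33, 44, 58 → 75.
Third value: -1, -2, -4, -8, -16, -32 → -64 (×2 each step).
Putting it together: (Venus, 75, -64).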